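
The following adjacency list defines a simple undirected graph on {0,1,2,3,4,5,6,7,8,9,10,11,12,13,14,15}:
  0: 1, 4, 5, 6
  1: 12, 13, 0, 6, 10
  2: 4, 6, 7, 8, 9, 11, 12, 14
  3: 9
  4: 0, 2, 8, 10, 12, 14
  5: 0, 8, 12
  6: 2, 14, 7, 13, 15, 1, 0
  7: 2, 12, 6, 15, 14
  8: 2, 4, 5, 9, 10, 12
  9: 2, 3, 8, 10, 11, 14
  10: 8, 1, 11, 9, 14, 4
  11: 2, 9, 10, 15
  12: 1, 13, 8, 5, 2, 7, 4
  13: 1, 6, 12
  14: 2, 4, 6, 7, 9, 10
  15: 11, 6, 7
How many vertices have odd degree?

8

Degrees: 0:4, 1:5, 2:8, 3:1, 4:6, 5:3, 6:7, 7:5, 8:6, 9:6, 10:6, 11:4, 12:7, 13:3, 14:6, 15:3
Odd-degree vertices: 1, 3, 5, 6, 7, 12, 13, 15.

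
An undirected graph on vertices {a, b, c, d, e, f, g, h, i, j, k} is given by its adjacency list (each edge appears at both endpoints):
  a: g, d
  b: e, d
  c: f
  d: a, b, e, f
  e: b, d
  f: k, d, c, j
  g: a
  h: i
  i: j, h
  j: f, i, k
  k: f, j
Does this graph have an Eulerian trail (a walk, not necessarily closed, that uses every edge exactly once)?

Degrees: a:2, b:2, c:1, d:4, e:2, f:4, g:1, h:1, i:2, j:3, k:2
Odd-degree vertices: c, g, h, j (4 total).
An Eulerian trail requires 0 or 2 odd-degree vertices; here there are 4.

No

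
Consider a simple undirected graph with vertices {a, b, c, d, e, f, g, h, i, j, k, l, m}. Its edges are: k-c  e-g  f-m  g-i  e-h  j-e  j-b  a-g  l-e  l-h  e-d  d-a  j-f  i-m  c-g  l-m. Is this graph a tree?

No

|V| = 13, |E| = 16.
A tree on 13 vertices has exactly 12 edges; this graph has 16, so it contains a cycle and is not a tree.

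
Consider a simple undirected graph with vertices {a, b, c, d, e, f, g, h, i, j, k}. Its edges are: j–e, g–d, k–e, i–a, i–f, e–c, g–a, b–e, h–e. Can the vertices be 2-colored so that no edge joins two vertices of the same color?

Yes

Color {e, g, i} black and {a, b, c, d, f, h, j, k} white. No edge joins two same-colored vertices, so the graph is bipartite.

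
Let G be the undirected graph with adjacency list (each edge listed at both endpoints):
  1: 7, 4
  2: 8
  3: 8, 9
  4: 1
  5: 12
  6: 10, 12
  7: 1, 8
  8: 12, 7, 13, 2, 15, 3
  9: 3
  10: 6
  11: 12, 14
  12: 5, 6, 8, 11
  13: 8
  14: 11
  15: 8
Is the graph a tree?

Yes

|V| = 15, |E| = 14.
Connected and |E| = |V| - 1, which characterizes a tree.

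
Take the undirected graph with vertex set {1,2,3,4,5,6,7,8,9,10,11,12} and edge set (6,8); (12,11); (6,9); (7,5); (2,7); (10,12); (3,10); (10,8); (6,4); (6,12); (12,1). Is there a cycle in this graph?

Yes

The graph has 12 vertices, 11 edges, and 2 connected components.
Since 11 > 12 - 2, a cycle must exist; for instance 12-6-8-10-12.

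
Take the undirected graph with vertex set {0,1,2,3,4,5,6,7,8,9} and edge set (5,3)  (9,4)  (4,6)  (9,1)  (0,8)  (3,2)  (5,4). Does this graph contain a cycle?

The graph has 10 vertices, 7 edges, and 3 connected components.
A forest on 10 vertices with 3 components has exactly 7 edges, which matches — so no cycle.

No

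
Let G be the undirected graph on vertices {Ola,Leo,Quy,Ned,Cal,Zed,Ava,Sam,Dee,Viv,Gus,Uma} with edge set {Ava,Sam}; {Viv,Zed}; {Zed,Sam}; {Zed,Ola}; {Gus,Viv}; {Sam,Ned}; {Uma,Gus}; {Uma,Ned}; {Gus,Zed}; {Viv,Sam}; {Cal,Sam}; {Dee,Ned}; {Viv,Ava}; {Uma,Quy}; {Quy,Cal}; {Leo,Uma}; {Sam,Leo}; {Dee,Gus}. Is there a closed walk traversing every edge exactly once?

Degrees: Ola:1, Leo:2, Quy:2, Ned:3, Cal:2, Zed:4, Ava:2, Sam:6, Dee:2, Viv:4, Gus:4, Uma:4
Vertices with odd degree: Ola, Ned. An Eulerian circuit requires all degrees even.

No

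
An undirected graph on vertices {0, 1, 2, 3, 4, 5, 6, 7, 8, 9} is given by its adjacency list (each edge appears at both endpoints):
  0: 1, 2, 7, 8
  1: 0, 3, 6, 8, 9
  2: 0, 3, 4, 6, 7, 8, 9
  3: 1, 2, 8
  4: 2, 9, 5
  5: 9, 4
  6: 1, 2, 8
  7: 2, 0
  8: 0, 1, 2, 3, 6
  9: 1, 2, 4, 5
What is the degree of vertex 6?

Neighbors of 6: 1, 2, 8.

3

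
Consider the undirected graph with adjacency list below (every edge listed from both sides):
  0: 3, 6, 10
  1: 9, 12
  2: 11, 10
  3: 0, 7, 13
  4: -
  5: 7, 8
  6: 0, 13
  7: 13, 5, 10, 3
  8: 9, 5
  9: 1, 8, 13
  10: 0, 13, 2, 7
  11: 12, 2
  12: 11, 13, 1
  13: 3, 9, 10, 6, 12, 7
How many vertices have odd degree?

4

Degrees: 0:3, 1:2, 2:2, 3:3, 4:0, 5:2, 6:2, 7:4, 8:2, 9:3, 10:4, 11:2, 12:3, 13:6
Odd-degree vertices: 0, 3, 9, 12.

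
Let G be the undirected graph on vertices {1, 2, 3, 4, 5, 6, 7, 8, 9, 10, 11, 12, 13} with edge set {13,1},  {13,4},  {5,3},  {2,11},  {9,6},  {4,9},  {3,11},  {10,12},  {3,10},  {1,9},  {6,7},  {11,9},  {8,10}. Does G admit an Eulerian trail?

Degrees: 1:2, 2:1, 3:3, 4:2, 5:1, 6:2, 7:1, 8:1, 9:4, 10:3, 11:3, 12:1, 13:2
Odd-degree vertices: 2, 3, 5, 7, 8, 10, 11, 12 (8 total).
An Eulerian trail requires 0 or 2 odd-degree vertices; here there are 8.

No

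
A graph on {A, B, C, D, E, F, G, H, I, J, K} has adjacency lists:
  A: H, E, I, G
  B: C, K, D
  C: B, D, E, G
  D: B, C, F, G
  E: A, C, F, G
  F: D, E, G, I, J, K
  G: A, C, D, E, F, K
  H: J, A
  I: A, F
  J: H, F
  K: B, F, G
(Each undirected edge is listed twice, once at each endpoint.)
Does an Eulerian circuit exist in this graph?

No

Degrees: A:4, B:3, C:4, D:4, E:4, F:6, G:6, H:2, I:2, J:2, K:3
Vertices with odd degree: B, K. An Eulerian circuit requires all degrees even.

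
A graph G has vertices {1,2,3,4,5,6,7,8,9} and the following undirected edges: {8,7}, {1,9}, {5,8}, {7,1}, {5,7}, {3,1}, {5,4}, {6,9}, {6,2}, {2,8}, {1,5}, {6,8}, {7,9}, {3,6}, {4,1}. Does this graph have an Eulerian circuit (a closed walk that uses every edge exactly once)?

Degrees: 1:5, 2:2, 3:2, 4:2, 5:4, 6:4, 7:4, 8:4, 9:3
Vertices with odd degree: 1, 9. An Eulerian circuit requires all degrees even.

No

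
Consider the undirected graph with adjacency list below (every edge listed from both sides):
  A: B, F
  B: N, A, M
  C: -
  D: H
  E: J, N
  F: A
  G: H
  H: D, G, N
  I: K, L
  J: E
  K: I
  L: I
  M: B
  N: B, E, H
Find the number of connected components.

Component: {C}
Component: {I, K, L}
Component: {A, B, D, E, F, G, H, J, M, N}

3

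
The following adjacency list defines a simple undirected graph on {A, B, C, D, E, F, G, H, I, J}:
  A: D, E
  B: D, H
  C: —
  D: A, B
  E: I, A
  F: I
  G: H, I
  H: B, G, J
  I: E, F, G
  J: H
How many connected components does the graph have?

Component: {C}
Component: {A, B, D, E, F, G, H, I, J}

2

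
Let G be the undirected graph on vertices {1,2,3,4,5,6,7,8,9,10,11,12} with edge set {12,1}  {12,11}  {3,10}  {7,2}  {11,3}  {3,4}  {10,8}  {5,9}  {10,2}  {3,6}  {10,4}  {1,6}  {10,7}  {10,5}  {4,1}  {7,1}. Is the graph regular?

No

Degrees: 1:4, 2:2, 3:4, 4:3, 5:2, 6:2, 7:3, 8:1, 9:1, 10:6, 11:2, 12:2
Degrees are not all equal (e.g. deg(8)=1 but deg(10)=6); not regular.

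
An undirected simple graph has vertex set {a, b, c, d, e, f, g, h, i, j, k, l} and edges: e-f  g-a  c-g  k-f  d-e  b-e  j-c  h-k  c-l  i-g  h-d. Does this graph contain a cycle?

The graph has 12 vertices, 11 edges, and 2 connected components.
One cycle is e-f-k-h-d-e.

Yes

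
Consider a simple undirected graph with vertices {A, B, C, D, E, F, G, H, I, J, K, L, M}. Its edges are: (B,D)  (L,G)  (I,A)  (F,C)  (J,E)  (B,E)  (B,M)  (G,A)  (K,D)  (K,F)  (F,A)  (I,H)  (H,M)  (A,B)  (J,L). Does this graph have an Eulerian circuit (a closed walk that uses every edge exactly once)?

No

Degrees: A:4, B:4, C:1, D:2, E:2, F:3, G:2, H:2, I:2, J:2, K:2, L:2, M:2
Vertices with odd degree: C, F. An Eulerian circuit requires all degrees even.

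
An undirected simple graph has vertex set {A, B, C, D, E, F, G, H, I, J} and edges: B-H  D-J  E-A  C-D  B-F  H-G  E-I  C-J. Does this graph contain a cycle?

Yes

|V| = 10, |E| = 8, number of components = 3.
Since 8 > 10 - 3, a cycle must exist; for instance C-J-D-C.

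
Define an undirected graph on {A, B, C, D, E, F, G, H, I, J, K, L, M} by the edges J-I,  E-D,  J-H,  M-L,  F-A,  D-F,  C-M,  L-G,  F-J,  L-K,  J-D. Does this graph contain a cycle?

Yes

The graph has 13 vertices, 11 edges, and 3 connected components.
Since 11 > 13 - 3, a cycle must exist; for instance F-J-D-F.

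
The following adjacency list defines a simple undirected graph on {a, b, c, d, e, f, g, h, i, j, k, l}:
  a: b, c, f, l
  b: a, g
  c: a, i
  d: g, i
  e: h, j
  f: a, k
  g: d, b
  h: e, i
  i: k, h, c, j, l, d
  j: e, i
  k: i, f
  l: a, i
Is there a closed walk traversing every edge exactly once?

Degrees: a:4, b:2, c:2, d:2, e:2, f:2, g:2, h:2, i:6, j:2, k:2, l:2
All degrees are even and the non-isolated vertices are connected — an Eulerian circuit exists.

Yes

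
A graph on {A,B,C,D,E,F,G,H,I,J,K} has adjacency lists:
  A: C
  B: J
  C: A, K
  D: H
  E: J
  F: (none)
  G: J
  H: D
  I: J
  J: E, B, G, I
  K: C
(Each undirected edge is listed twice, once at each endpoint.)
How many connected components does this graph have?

Component: {F}
Component: {D, H}
Component: {A, C, K}
Component: {B, E, G, I, J}

4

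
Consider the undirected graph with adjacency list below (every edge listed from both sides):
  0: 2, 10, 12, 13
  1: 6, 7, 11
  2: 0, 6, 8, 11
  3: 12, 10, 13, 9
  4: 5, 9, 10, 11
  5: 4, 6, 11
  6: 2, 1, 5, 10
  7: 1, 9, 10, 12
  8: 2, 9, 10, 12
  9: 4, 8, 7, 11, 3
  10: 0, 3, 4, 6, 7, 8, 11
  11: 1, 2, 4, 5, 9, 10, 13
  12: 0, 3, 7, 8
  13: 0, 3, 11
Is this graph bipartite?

No

The cycle 11-4-9-11 has length 3, which is odd, so the graph is not bipartite.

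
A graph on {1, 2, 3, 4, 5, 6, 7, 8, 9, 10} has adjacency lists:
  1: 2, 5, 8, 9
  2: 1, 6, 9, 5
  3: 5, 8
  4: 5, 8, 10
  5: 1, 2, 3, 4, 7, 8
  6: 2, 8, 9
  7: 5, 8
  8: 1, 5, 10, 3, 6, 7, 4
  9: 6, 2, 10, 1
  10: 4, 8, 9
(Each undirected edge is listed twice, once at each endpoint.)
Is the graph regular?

Degrees: 1:4, 2:4, 3:2, 4:3, 5:6, 6:3, 7:2, 8:7, 9:4, 10:3
Vertex 3 has degree 2 while 8 has degree 7, so the graph is not regular.

No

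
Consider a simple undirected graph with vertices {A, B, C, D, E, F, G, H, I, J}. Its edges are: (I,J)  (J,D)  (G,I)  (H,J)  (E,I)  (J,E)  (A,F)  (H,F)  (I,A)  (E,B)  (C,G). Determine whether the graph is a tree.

No

|V| = 10, |E| = 11.
A tree on 10 vertices has exactly 9 edges; this graph has 11, so it contains a cycle and is not a tree.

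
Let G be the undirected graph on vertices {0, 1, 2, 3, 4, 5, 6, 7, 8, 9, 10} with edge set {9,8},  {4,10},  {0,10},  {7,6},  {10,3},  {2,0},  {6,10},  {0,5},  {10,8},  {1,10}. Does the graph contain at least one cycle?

No

|V| = 11, |E| = 10, number of components = 1.
A forest on 11 vertices with 1 component has exactly 10 edges, which matches — so no cycle.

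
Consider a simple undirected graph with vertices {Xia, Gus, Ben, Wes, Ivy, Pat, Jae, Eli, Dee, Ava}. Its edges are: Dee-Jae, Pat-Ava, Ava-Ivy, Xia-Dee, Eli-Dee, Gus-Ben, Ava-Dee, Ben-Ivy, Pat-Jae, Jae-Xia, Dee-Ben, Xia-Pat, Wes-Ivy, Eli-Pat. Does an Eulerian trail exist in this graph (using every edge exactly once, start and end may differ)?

Degrees: Xia:3, Gus:1, Ben:3, Wes:1, Ivy:3, Pat:4, Jae:3, Eli:2, Dee:5, Ava:3
Odd-degree vertices: Xia, Gus, Ben, Wes, Ivy, Jae, Dee, Ava (8 total).
An Eulerian trail requires 0 or 2 odd-degree vertices; here there are 8.

No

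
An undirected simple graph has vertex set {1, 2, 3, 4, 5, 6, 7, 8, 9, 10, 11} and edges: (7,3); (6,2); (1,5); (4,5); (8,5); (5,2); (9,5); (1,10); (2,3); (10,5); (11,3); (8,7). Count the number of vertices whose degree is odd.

Degrees: 1:2, 2:3, 3:3, 4:1, 5:6, 6:1, 7:2, 8:2, 9:1, 10:2, 11:1
Odd-degree vertices: 2, 3, 4, 6, 9, 11.

6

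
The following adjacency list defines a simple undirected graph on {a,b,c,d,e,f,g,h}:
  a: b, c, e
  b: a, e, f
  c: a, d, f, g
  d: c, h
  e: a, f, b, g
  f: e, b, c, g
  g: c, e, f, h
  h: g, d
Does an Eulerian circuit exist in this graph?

No

Degrees: a:3, b:3, c:4, d:2, e:4, f:4, g:4, h:2
Vertices with odd degree: a, b. An Eulerian circuit requires all degrees even.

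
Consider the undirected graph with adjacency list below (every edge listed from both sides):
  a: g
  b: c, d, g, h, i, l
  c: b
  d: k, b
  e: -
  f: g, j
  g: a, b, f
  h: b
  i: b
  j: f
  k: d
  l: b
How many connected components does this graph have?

Component: {e}
Component: {a, b, c, d, f, g, h, i, j, k, l}

2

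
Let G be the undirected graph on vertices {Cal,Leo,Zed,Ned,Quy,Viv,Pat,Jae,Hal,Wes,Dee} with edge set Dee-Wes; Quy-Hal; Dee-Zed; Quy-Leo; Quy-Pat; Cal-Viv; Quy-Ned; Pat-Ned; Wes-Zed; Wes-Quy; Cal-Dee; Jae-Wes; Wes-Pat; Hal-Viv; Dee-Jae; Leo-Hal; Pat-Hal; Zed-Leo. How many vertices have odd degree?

Degrees: Cal:2, Leo:3, Zed:3, Ned:2, Quy:5, Viv:2, Pat:4, Jae:2, Hal:4, Wes:5, Dee:4
Odd-degree vertices: Leo, Zed, Quy, Wes.

4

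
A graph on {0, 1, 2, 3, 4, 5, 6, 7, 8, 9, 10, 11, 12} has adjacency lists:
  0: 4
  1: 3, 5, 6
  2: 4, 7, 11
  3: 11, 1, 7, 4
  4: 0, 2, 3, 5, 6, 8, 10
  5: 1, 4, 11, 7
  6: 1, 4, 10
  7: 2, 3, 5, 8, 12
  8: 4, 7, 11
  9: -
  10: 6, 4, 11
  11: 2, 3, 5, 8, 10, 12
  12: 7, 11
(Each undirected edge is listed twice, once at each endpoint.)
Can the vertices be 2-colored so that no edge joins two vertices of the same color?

No

10-6-4-10 is an odd cycle (length 3), and a bipartite graph can contain only even cycles.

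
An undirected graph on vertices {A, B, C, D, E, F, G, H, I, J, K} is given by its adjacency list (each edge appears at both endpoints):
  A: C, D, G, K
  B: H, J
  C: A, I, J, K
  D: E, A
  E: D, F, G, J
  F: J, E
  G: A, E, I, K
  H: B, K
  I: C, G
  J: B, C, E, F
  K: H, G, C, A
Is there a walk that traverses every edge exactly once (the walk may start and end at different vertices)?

Yes

Degrees: A:4, B:2, C:4, D:2, E:4, F:2, G:4, H:2, I:2, J:4, K:4
Odd-degree vertices: none (0 total).
The non-isolated vertices are connected and exactly 0 have odd degree, so an Eulerian trail exists.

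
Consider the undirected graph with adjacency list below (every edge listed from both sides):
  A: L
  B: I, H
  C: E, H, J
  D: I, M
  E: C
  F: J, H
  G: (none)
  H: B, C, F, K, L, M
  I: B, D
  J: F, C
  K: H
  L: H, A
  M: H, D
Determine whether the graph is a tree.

No

The graph has 13 vertices and 13 edges.
It is not connected, so it is not a tree.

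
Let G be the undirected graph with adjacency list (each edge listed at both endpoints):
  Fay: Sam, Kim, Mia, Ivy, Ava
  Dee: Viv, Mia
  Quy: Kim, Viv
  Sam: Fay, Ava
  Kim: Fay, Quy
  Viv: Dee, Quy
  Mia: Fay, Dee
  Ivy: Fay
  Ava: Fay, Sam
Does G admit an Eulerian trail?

Degrees: Fay:5, Dee:2, Quy:2, Sam:2, Kim:2, Viv:2, Mia:2, Ivy:1, Ava:2
Odd-degree vertices: Fay, Ivy (2 total).
The non-isolated vertices are connected and exactly 2 have odd degree, so an Eulerian trail exists (from Fay to Ivy).

Yes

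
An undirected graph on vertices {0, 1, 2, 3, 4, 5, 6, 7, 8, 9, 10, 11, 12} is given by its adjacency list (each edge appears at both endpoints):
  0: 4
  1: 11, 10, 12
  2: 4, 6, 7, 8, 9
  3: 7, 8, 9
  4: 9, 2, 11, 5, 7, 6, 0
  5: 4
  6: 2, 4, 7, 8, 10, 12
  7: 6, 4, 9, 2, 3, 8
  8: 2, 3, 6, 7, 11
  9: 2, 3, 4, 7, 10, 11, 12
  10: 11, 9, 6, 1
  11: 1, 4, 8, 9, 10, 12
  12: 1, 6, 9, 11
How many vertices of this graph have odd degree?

8

Degrees: 0:1, 1:3, 2:5, 3:3, 4:7, 5:1, 6:6, 7:6, 8:5, 9:7, 10:4, 11:6, 12:4
Odd-degree vertices: 0, 1, 2, 3, 4, 5, 8, 9.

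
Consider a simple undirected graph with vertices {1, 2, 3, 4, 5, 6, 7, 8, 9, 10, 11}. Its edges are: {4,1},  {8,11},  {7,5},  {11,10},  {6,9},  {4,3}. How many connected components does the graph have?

5

Component: {2}
Component: {5, 7}
Component: {6, 9}
Component: {1, 3, 4}
Component: {8, 10, 11}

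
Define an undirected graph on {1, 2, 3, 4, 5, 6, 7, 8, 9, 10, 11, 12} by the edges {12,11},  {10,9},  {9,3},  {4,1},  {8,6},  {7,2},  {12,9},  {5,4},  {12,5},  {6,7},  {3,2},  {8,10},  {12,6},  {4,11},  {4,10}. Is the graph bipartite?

9-10-4-11-12-9 is an odd cycle (length 5), and a bipartite graph can contain only even cycles.

No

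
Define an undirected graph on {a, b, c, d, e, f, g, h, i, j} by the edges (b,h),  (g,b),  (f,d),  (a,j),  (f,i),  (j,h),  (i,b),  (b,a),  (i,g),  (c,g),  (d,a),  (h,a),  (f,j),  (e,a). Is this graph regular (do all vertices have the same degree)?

Degrees: a:5, b:4, c:1, d:2, e:1, f:3, g:3, h:3, i:3, j:3
Degrees are not all equal (e.g. deg(c)=1 but deg(a)=5); not regular.

No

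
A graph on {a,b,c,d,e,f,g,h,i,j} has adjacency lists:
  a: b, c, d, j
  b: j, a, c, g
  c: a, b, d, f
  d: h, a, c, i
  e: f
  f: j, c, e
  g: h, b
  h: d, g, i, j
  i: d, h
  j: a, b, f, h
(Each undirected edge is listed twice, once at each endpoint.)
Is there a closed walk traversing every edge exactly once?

Degrees: a:4, b:4, c:4, d:4, e:1, f:3, g:2, h:4, i:2, j:4
Vertices with odd degree: e, f. An Eulerian circuit requires all degrees even.

No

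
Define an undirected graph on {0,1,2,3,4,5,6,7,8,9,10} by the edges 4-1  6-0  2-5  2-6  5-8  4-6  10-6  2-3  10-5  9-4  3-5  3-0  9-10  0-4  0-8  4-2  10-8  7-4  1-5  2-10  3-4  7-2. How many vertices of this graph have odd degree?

4

Degrees: 0:4, 1:2, 2:6, 3:4, 4:7, 5:5, 6:4, 7:2, 8:3, 9:2, 10:5
Odd-degree vertices: 4, 5, 8, 10.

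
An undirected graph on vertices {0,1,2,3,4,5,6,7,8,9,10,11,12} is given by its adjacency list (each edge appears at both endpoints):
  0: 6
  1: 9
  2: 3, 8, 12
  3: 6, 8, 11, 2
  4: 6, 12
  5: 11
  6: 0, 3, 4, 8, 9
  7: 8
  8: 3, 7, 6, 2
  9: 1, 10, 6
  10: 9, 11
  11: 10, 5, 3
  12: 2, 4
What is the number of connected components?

Component: {0, 1, 2, 3, 4, 5, 6, 7, 8, 9, 10, 11, 12}

1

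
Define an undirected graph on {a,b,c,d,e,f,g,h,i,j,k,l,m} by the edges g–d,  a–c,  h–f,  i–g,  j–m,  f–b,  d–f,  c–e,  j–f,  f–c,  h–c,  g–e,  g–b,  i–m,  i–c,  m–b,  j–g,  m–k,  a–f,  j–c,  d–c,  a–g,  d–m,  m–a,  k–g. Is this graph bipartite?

No

h-f-c-h is an odd cycle (length 3), and a bipartite graph can contain only even cycles.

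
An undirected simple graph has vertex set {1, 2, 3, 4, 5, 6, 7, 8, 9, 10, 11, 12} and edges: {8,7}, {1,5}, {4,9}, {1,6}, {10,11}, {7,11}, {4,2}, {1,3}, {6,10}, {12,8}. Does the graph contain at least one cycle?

The graph has 12 vertices, 10 edges, and 2 connected components.
A forest on 12 vertices with 2 components has exactly 10 edges, which matches — so no cycle.

No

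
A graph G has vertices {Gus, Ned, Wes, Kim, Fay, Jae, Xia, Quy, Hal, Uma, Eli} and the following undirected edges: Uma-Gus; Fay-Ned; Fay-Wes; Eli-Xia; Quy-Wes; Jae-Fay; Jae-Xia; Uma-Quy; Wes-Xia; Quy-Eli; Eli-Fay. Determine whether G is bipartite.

A valid 2-coloring puts {Ned, Wes, Kim, Jae, Hal, Uma, Eli} on one side and {Gus, Fay, Xia, Quy} on the other; every edge crosses between the two sides.

Yes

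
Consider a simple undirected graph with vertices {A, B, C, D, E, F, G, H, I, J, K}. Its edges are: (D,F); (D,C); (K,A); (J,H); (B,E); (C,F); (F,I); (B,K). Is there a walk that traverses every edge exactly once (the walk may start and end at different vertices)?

Degrees: A:1, B:2, C:2, D:2, E:1, F:3, G:0, H:1, I:1, J:1, K:2
Odd-degree vertices: A, E, F, H, I, J (6 total).
With 6 odd-degree vertices (more than two), no single trail can use every edge.

No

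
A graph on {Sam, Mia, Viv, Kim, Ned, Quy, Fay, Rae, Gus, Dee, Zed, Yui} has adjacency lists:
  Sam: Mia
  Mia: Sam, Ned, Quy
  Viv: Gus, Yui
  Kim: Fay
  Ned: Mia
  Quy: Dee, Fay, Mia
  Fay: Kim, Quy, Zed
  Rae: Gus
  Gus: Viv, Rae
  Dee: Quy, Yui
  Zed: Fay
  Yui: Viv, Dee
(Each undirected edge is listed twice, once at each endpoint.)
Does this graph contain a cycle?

No

|V| = 12, |E| = 11, number of components = 1.
Since 11 = 12 - 1, the graph is a forest and contains no cycle.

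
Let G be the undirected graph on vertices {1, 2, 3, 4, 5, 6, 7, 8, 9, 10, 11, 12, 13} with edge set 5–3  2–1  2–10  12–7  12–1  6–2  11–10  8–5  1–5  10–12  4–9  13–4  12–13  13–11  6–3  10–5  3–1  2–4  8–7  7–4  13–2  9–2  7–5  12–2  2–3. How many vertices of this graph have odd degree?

2

Degrees: 1:4, 2:8, 3:4, 4:4, 5:5, 6:2, 7:4, 8:2, 9:2, 10:4, 11:2, 12:5, 13:4
Odd-degree vertices: 5, 12.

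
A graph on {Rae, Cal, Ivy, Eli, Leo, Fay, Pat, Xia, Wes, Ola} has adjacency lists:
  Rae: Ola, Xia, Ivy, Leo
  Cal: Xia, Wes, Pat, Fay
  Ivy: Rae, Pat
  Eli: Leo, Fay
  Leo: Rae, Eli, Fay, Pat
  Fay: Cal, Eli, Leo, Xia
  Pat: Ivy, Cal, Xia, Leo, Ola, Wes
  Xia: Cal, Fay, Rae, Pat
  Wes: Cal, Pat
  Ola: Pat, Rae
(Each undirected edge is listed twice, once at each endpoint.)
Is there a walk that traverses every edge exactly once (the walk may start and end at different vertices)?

Degrees: Rae:4, Cal:4, Ivy:2, Eli:2, Leo:4, Fay:4, Pat:6, Xia:4, Wes:2, Ola:2
Odd-degree vertices: none (0 total).
The non-isolated vertices are connected and exactly 0 have odd degree, so an Eulerian trail exists.

Yes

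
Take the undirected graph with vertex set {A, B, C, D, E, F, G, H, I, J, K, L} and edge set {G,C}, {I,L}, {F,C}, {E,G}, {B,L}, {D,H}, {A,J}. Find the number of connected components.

5

Component: {K}
Component: {A, J}
Component: {D, H}
Component: {B, I, L}
Component: {C, E, F, G}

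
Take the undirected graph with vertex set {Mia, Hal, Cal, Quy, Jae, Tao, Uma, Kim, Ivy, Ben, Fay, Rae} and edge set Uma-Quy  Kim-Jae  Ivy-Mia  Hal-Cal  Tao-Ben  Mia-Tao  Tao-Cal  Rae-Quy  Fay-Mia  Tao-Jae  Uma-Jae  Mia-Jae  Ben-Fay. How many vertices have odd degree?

4

Degrees: Mia:4, Hal:1, Cal:2, Quy:2, Jae:4, Tao:4, Uma:2, Kim:1, Ivy:1, Ben:2, Fay:2, Rae:1
Odd-degree vertices: Hal, Kim, Ivy, Rae.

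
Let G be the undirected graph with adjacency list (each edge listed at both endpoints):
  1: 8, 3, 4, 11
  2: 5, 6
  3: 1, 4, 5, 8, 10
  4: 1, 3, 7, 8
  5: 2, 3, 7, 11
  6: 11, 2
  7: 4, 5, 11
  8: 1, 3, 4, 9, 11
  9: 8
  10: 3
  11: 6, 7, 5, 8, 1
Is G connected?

Yes

A breadth-first search from 1 visits 1, 4, 3, 8, 11, 7, 5, 10, 9, 6, 2 — all 11 vertices — so the graph is connected.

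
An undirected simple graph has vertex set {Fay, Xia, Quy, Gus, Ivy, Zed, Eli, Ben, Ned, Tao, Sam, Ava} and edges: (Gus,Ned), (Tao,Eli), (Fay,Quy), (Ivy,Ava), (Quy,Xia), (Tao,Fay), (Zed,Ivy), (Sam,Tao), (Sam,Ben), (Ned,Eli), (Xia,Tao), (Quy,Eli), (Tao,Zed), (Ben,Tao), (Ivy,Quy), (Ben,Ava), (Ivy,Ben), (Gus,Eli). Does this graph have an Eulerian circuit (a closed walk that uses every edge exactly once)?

Yes

Degrees: Fay:2, Xia:2, Quy:4, Gus:2, Ivy:4, Zed:2, Eli:4, Ben:4, Ned:2, Tao:6, Sam:2, Ava:2
All degrees are even and the non-isolated vertices are connected — an Eulerian circuit exists.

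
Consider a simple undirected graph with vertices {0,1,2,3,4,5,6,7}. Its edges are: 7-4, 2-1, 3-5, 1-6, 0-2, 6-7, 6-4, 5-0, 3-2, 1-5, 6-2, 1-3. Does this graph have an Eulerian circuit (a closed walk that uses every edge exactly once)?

No

Degrees: 0:2, 1:4, 2:4, 3:3, 4:2, 5:3, 6:4, 7:2
3, 5 have odd degree; an Eulerian circuit needs every degree to be even, so none exists.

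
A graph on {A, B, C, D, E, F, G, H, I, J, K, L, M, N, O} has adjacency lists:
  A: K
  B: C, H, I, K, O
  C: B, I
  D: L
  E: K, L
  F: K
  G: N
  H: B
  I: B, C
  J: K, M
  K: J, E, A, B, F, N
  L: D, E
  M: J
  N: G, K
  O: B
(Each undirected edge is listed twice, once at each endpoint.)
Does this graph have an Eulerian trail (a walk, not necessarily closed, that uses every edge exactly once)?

Degrees: A:1, B:5, C:2, D:1, E:2, F:1, G:1, H:1, I:2, J:2, K:6, L:2, M:1, N:2, O:1
Odd-degree vertices: A, B, D, F, G, H, M, O (8 total).
With 8 odd-degree vertices (more than two), no single trail can use every edge.

No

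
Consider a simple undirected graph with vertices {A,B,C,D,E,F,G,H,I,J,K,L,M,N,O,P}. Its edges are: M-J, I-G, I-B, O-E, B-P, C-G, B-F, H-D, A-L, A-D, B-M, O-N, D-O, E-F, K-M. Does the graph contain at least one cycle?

The graph has 16 vertices, 15 edges, and 1 connected component.
A forest on 16 vertices with 1 component has exactly 15 edges, which matches — so no cycle.

No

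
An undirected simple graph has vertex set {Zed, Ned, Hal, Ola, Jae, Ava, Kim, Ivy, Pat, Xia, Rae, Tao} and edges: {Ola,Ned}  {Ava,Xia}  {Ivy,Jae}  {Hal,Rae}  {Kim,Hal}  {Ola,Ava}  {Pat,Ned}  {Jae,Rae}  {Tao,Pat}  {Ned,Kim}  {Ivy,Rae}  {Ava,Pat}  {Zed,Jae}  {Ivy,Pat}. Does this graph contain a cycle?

|V| = 12, |E| = 14, number of components = 1.
Since 14 > 12 - 1, a cycle must exist; for instance Pat-Ava-Ola-Ned-Pat.

Yes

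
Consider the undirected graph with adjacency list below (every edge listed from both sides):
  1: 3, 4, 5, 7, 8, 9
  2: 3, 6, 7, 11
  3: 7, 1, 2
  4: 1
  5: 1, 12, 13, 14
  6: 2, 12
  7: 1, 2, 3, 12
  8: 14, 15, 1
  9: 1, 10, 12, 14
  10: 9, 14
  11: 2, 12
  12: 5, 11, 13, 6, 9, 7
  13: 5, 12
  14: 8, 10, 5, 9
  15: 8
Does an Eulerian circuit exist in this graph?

No

Degrees: 1:6, 2:4, 3:3, 4:1, 5:4, 6:2, 7:4, 8:3, 9:4, 10:2, 11:2, 12:6, 13:2, 14:4, 15:1
3, 4, 8, 15 have odd degree; an Eulerian circuit needs every degree to be even, so none exists.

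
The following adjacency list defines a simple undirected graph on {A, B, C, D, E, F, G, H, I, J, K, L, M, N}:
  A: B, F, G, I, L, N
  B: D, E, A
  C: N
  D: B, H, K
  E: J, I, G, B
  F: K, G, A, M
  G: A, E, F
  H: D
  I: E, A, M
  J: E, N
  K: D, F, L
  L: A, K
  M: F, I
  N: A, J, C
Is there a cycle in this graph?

The graph has 14 vertices, 20 edges, and 1 connected component.
One cycle is A-L-K-D-B-A.

Yes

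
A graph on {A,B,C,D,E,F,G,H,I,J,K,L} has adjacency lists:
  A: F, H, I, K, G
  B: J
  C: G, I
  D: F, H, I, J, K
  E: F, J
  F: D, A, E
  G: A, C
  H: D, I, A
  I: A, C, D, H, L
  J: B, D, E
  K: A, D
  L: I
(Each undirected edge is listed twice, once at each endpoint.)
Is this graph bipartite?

No

A-H-I-A is an odd cycle (length 3), and a bipartite graph can contain only even cycles.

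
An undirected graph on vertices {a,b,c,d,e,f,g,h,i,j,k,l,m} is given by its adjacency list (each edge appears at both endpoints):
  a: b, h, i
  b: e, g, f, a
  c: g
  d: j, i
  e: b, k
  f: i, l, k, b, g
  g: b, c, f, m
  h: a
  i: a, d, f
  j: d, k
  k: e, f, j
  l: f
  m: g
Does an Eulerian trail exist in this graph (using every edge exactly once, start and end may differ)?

No

Degrees: a:3, b:4, c:1, d:2, e:2, f:5, g:4, h:1, i:3, j:2, k:3, l:1, m:1
Odd-degree vertices: a, c, f, h, i, k, l, m (8 total).
An Eulerian trail requires 0 or 2 odd-degree vertices; here there are 8.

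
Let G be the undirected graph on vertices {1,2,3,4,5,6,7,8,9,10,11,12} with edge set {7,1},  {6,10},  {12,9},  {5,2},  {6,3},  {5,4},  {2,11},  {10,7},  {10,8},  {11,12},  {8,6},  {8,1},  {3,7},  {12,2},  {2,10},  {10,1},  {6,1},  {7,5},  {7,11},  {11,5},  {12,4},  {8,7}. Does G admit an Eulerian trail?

Yes

Degrees: 1:4, 2:4, 3:2, 4:2, 5:4, 6:4, 7:6, 8:4, 9:1, 10:5, 11:4, 12:4
Odd-degree vertices: 9, 10 (2 total).
The non-isolated vertices are connected and exactly 2 have odd degree, so an Eulerian trail exists (from 9 to 10).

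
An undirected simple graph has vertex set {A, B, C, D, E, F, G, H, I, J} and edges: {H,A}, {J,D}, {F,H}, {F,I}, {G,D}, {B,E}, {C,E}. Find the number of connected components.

3

Component: {B, C, E}
Component: {D, G, J}
Component: {A, F, H, I}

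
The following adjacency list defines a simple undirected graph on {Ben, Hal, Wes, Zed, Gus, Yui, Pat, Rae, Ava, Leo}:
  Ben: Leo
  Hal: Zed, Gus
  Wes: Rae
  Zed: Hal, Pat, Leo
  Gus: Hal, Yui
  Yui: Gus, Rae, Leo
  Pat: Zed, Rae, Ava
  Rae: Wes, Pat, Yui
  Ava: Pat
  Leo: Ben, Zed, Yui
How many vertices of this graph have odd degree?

8

Degrees: Ben:1, Hal:2, Wes:1, Zed:3, Gus:2, Yui:3, Pat:3, Rae:3, Ava:1, Leo:3
Odd-degree vertices: Ben, Wes, Zed, Yui, Pat, Rae, Ava, Leo.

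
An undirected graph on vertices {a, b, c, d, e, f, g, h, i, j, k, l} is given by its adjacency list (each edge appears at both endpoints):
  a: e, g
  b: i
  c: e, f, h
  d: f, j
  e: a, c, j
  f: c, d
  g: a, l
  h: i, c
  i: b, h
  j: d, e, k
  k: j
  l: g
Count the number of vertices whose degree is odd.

6

Degrees: a:2, b:1, c:3, d:2, e:3, f:2, g:2, h:2, i:2, j:3, k:1, l:1
Odd-degree vertices: b, c, e, j, k, l.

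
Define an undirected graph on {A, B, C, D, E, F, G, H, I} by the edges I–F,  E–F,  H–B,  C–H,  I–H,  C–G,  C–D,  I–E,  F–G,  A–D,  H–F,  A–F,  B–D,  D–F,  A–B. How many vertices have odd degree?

4

Degrees: A:3, B:3, C:3, D:4, E:2, F:6, G:2, H:4, I:3
Odd-degree vertices: A, B, C, I.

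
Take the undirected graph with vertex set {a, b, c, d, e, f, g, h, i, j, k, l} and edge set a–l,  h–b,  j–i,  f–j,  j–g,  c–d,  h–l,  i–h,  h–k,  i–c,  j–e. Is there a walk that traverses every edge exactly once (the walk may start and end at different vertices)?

Degrees: a:1, b:1, c:2, d:1, e:1, f:1, g:1, h:4, i:3, j:4, k:1, l:2
Odd-degree vertices: a, b, d, e, f, g, i, k (8 total).
With 8 odd-degree vertices (more than two), no single trail can use every edge.

No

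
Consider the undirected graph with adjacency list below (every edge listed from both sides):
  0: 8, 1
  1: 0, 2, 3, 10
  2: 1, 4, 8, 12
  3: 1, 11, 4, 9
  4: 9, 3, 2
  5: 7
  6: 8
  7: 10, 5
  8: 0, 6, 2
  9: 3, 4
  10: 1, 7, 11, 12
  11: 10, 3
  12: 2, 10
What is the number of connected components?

Component: {0, 1, 2, 3, 4, 5, 6, 7, 8, 9, 10, 11, 12}

1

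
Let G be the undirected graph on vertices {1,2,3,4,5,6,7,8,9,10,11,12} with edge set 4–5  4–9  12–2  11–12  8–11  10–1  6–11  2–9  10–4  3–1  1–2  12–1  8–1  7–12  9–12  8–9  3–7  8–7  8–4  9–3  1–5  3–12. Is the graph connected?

A breadth-first search from 1 visits 1, 8, 2, 12, 5, 3, 10, 7, 4, 9, 11, 6 — all 12 vertices — so the graph is connected.

Yes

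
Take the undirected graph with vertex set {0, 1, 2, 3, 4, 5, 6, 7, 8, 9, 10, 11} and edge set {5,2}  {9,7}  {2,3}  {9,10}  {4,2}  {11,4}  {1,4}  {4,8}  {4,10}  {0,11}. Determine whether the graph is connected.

Component: {6}
Component: {0, 1, 2, 3, 4, 5, 7, 8, 9, 10, 11}
There are 2 separate components, so the graph is not connected.

No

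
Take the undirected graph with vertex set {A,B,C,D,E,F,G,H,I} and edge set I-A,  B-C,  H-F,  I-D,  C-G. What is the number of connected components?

Component: {E}
Component: {F, H}
Component: {A, D, I}
Component: {B, C, G}

4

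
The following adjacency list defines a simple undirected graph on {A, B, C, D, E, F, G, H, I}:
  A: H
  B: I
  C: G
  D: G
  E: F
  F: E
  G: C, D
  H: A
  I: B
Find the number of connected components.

Component: {A, H}
Component: {B, I}
Component: {E, F}
Component: {C, D, G}

4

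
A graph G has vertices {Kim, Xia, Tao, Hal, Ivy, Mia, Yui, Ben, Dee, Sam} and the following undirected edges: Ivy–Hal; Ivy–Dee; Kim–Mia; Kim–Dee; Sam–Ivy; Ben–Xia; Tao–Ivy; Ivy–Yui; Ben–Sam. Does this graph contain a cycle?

No

The graph has 10 vertices, 9 edges, and 1 connected component.
Since 9 = 10 - 1, the graph is a forest and contains no cycle.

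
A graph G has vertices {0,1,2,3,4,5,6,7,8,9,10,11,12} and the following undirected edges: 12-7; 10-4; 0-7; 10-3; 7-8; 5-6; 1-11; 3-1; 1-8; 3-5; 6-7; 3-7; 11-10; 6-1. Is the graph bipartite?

Color {1, 2, 5, 7, 9, 10} black and {0, 3, 4, 6, 8, 11, 12} white. No edge joins two same-colored vertices, so the graph is bipartite.

Yes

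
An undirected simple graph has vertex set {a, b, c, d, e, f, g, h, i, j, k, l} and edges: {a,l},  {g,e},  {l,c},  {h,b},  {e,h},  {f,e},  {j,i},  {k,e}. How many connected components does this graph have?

4

Component: {d}
Component: {i, j}
Component: {a, c, l}
Component: {b, e, f, g, h, k}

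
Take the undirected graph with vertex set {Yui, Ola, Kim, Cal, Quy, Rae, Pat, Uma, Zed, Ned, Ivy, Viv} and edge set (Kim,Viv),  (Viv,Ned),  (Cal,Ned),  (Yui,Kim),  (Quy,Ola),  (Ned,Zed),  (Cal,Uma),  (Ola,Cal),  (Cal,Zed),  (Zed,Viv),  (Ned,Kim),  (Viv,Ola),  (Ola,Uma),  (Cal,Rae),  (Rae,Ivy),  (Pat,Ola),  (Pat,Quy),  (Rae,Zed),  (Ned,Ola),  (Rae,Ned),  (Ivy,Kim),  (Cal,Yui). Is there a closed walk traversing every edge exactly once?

Degrees: Yui:2, Ola:6, Kim:4, Cal:6, Quy:2, Rae:4, Pat:2, Uma:2, Zed:4, Ned:6, Ivy:2, Viv:4
Every vertex has even degree and the edges form a single connected piece, so an Eulerian circuit exists.

Yes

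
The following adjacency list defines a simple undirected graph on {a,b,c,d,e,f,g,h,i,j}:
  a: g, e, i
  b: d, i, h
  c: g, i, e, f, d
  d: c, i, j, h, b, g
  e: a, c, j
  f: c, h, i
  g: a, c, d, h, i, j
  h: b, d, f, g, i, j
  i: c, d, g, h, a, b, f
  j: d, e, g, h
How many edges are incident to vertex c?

Neighbors of c: d, e, f, g, i.

5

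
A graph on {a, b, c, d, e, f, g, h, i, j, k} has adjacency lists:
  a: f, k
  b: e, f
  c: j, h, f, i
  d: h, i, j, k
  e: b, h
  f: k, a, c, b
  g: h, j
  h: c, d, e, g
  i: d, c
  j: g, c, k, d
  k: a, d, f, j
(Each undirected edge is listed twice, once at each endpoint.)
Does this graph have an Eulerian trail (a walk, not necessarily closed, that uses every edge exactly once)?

Degrees: a:2, b:2, c:4, d:4, e:2, f:4, g:2, h:4, i:2, j:4, k:4
Odd-degree vertices: none (0 total).
With 0 odd-degree vertices and all edges in one connected piece, an Eulerian trail exists.

Yes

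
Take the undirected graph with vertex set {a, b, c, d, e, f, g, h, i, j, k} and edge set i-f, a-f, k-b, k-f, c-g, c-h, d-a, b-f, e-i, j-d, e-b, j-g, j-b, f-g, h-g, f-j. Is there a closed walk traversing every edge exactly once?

Degrees: a:2, b:4, c:2, d:2, e:2, f:6, g:4, h:2, i:2, j:4, k:2
All degrees are even and the non-isolated vertices are connected — an Eulerian circuit exists.

Yes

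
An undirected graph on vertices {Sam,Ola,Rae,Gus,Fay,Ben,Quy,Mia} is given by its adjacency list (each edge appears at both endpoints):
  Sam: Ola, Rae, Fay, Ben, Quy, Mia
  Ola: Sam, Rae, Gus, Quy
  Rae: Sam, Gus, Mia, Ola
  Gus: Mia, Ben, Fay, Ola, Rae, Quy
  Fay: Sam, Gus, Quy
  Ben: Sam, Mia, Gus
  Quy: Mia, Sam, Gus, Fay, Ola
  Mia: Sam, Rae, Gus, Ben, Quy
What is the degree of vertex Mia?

Neighbors of Mia: Sam, Rae, Gus, Ben, Quy.

5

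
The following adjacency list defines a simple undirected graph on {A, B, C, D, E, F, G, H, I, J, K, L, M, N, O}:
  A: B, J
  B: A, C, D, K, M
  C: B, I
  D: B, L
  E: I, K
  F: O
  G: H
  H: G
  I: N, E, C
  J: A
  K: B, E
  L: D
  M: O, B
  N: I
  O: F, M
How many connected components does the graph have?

2

Component: {G, H}
Component: {A, B, C, D, E, F, I, J, K, L, M, N, O}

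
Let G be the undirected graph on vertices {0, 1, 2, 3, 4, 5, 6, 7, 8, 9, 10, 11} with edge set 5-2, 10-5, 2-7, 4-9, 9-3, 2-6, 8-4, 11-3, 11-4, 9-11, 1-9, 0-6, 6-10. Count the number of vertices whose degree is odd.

8

Degrees: 0:1, 1:1, 2:3, 3:2, 4:3, 5:2, 6:3, 7:1, 8:1, 9:4, 10:2, 11:3
Odd-degree vertices: 0, 1, 2, 4, 6, 7, 8, 11.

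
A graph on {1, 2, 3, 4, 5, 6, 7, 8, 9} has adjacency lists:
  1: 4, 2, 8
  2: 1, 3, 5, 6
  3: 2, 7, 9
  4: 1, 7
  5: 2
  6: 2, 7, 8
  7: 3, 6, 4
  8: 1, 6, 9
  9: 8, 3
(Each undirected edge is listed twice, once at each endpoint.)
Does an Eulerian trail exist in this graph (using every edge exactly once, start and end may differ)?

Degrees: 1:3, 2:4, 3:3, 4:2, 5:1, 6:3, 7:3, 8:3, 9:2
Odd-degree vertices: 1, 3, 5, 6, 7, 8 (6 total).
An Eulerian trail requires 0 or 2 odd-degree vertices; here there are 6.

No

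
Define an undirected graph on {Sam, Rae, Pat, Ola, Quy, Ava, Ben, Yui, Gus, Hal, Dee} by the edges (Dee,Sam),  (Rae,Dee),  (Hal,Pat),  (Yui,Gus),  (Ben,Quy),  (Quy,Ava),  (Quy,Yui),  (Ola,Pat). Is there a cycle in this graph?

The graph has 11 vertices, 8 edges, and 3 connected components.
A forest on 11 vertices with 3 components has exactly 8 edges, which matches — so no cycle.

No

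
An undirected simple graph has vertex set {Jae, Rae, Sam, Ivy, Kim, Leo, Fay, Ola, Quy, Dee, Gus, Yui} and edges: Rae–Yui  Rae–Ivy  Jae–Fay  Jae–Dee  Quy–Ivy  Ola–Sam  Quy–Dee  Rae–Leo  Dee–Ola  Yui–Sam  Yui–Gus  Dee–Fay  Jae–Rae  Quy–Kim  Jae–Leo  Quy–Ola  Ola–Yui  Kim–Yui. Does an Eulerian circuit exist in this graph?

Degrees: Jae:4, Rae:4, Sam:2, Ivy:2, Kim:2, Leo:2, Fay:2, Ola:4, Quy:4, Dee:4, Gus:1, Yui:5
Gus, Yui have odd degree; an Eulerian circuit needs every degree to be even, so none exists.

No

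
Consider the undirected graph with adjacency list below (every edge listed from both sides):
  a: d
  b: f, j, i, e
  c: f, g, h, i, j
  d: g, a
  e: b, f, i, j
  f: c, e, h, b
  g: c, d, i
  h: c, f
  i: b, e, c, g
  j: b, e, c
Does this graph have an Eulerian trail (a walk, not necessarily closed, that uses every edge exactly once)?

Degrees: a:1, b:4, c:5, d:2, e:4, f:4, g:3, h:2, i:4, j:3
Odd-degree vertices: a, c, g, j (4 total).
With 4 odd-degree vertices (more than two), no single trail can use every edge.

No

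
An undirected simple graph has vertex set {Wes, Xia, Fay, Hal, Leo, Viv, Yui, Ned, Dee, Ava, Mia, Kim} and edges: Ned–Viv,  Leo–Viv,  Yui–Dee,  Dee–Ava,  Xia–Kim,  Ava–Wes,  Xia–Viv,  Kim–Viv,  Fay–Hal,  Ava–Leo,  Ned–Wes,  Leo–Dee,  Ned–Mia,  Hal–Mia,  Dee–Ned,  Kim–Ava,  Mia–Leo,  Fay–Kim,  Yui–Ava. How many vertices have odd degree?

2

Degrees: Wes:2, Xia:2, Fay:2, Hal:2, Leo:4, Viv:4, Yui:2, Ned:4, Dee:4, Ava:5, Mia:3, Kim:4
Odd-degree vertices: Ava, Mia.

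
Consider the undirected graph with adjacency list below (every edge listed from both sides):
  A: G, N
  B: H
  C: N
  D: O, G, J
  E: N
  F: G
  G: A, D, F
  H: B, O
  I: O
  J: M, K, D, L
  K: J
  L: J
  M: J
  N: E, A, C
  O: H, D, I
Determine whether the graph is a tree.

The graph has 15 vertices and 14 edges.
Connected and |E| = |V| - 1, which characterizes a tree.

Yes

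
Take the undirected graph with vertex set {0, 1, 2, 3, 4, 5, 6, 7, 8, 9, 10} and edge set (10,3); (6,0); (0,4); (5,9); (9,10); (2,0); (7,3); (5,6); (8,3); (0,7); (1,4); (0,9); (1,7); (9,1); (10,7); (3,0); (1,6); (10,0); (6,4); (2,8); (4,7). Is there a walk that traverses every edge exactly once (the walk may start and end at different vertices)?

Degrees: 0:7, 1:4, 2:2, 3:4, 4:4, 5:2, 6:4, 7:5, 8:2, 9:4, 10:4
Odd-degree vertices: 0, 7 (2 total).
With 2 odd-degree vertices and all edges in one connected piece, an Eulerian trail exists (from 0 to 7).

Yes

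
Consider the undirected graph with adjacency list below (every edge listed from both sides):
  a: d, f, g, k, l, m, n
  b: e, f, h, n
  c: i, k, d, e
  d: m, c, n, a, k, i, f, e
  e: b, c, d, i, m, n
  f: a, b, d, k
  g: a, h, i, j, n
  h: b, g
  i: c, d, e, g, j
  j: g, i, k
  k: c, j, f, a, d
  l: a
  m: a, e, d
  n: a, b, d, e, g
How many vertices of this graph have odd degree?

8

Degrees: a:7, b:4, c:4, d:8, e:6, f:4, g:5, h:2, i:5, j:3, k:5, l:1, m:3, n:5
Odd-degree vertices: a, g, i, j, k, l, m, n.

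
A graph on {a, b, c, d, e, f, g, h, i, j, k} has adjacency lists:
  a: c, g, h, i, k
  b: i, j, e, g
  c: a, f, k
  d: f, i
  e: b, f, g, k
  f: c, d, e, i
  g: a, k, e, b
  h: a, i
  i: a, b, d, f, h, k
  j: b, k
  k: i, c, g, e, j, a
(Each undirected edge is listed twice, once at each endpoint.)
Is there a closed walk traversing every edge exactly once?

Degrees: a:5, b:4, c:3, d:2, e:4, f:4, g:4, h:2, i:6, j:2, k:6
a, c have odd degree; an Eulerian circuit needs every degree to be even, so none exists.

No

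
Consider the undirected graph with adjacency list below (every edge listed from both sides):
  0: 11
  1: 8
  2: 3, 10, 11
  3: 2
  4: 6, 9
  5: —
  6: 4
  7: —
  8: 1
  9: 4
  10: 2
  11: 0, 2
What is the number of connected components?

Component: {5}
Component: {7}
Component: {1, 8}
Component: {4, 6, 9}
Component: {0, 2, 3, 10, 11}

5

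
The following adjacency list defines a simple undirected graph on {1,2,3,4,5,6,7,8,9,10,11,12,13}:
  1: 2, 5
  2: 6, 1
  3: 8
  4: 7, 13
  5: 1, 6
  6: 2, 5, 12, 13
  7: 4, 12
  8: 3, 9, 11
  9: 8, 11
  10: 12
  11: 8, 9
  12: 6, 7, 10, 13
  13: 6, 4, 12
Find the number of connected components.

2

Component: {3, 8, 9, 11}
Component: {1, 2, 4, 5, 6, 7, 10, 12, 13}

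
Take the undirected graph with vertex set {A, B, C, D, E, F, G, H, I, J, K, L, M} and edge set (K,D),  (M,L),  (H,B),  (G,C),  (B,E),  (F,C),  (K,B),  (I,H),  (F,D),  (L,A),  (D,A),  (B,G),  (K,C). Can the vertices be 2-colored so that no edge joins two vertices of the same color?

Partition the vertices as {B, C, D, I, J, L} vs {A, E, F, G, H, K, M}. Each listed edge has one endpoint in each part, so the graph is bipartite.

Yes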